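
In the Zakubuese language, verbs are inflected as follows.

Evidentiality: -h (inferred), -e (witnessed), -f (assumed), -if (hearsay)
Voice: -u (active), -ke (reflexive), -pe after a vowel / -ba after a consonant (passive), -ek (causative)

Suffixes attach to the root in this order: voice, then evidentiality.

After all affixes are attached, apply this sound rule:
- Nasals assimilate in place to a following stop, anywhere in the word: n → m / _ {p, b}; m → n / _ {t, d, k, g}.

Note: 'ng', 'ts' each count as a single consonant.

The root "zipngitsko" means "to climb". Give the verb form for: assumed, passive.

zipngitskopef

Attach voice passive -pe (after vowel 'o') → zipngitskope.
Attach evidentiality assumed -f → zipngitskopef.
Nasal assimilation: no change.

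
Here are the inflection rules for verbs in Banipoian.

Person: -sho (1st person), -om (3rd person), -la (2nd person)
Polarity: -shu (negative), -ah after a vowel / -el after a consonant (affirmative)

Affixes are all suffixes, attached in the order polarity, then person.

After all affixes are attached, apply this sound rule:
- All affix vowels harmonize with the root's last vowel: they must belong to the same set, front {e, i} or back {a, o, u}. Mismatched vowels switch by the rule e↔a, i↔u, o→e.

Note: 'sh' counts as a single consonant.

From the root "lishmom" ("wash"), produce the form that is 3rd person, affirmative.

Attach polarity affirmative -el (after consonant 'm') → lishmomel.
Attach person 3rd person -om → lishmomelom.
Apply vowel harmony: lishmomelom → lishmomalom.

lishmomalom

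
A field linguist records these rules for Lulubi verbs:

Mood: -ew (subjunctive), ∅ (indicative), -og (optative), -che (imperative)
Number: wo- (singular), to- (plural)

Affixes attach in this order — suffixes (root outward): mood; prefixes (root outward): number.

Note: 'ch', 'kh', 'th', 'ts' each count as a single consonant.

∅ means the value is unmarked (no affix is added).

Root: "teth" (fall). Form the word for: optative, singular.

wotethog

Attach mood optative -og → tethog.
Attach number singular wo- → wotethog.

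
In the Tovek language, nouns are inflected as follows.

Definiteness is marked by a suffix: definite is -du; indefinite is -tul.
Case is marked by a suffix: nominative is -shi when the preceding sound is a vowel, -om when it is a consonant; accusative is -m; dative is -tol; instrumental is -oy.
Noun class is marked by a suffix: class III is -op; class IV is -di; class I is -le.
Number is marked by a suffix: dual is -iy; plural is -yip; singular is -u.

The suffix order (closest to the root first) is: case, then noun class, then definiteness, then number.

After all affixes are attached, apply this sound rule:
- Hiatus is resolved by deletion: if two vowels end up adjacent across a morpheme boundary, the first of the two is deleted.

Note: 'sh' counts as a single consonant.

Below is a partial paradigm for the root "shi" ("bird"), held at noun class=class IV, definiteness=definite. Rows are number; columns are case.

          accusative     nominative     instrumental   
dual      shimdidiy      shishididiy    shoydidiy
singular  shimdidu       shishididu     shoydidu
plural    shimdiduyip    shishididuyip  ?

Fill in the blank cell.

shoydiduyip

Attach case instrumental -oy → shioy.
Attach noun class class IV -di → shioydi.
Attach definiteness definite -du → shioydidu.
Attach number plural -yip → shioydiduyip.
Apply vowel deletion: shioydiduyip → shoydiduyip.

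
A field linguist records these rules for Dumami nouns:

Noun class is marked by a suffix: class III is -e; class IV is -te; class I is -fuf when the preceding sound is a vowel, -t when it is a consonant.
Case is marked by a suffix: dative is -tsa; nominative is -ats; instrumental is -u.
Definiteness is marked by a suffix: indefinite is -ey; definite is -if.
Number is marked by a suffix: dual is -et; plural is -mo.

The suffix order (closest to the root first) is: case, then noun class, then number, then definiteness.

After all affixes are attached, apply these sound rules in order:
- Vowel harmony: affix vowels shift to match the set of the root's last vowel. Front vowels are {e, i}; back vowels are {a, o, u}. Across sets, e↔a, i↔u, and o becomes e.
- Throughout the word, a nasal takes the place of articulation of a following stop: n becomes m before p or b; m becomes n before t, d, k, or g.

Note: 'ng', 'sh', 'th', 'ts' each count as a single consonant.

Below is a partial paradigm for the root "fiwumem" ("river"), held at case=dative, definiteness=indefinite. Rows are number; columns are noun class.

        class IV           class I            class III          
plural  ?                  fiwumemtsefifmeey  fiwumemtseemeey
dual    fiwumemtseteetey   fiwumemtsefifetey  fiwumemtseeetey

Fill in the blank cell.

Attach case dative -tsa → fiwumemtsa.
Attach noun class class IV -te → fiwumemtsate.
Attach number plural -mo → fiwumemtsatemo.
Attach definiteness indefinite -ey → fiwumemtsatemoey.
Apply vowel harmony: fiwumemtsatemoey → fiwumemtsetemeey.
Nasal assimilation: no change.

fiwumemtsetemeey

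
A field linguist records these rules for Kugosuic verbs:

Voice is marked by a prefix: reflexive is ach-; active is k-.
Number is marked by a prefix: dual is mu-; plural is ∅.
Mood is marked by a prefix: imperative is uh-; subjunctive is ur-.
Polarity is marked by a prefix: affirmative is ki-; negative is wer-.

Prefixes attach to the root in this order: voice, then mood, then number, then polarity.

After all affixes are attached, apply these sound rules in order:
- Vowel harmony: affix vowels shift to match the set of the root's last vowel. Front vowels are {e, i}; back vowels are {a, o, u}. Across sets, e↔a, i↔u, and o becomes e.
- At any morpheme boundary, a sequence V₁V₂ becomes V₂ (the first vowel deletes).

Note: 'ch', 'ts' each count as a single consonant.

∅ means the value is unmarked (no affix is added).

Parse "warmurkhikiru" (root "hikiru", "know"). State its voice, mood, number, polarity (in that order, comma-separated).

active, subjunctive, dual, negative

Segment: wer-mu-ur-k-hikiru.
voice: k- → active.
mood: ur- → subjunctive.
number: mu- → dual.
polarity: wer- → negative.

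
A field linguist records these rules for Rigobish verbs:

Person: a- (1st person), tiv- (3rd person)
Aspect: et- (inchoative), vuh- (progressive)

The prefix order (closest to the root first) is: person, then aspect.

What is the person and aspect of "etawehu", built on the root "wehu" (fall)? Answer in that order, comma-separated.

1st person, inchoative

Segment: et-a-wehu.
person: a- → 1st person.
aspect: et- → inchoative.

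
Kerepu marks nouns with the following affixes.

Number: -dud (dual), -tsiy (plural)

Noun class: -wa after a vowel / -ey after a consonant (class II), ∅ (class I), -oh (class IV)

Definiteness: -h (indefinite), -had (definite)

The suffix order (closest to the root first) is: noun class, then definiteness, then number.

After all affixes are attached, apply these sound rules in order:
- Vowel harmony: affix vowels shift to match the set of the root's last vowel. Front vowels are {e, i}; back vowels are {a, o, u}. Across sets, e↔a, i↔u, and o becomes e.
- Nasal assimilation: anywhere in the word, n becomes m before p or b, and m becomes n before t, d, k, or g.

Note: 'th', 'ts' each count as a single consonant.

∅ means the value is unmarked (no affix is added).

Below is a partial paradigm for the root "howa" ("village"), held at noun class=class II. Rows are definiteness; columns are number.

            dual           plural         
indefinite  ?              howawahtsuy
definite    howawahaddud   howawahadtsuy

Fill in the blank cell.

Attach noun class class II -wa (after vowel 'a') → howawa.
Attach definiteness indefinite -h → howawah.
Attach number dual -dud → howawahdud.
Vowel harmony: no change.
Nasal assimilation: no change.

howawahdud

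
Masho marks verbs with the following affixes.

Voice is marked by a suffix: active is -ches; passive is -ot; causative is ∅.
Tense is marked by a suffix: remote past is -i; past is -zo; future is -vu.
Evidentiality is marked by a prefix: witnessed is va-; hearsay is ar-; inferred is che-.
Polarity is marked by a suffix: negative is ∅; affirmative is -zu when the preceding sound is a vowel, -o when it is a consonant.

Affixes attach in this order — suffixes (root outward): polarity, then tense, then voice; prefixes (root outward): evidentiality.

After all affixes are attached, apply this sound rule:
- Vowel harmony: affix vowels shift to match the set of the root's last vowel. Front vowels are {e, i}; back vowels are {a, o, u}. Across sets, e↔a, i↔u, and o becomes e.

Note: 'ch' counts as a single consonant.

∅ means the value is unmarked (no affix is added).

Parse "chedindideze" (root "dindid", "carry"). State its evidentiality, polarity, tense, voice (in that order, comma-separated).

Segment: che-dindid-o-zo.
evidentiality: che- → inferred.
polarity: -zu/o → affirmative.
tense: -zo → past.
voice: ∅ → causative.

inferred, affirmative, past, causative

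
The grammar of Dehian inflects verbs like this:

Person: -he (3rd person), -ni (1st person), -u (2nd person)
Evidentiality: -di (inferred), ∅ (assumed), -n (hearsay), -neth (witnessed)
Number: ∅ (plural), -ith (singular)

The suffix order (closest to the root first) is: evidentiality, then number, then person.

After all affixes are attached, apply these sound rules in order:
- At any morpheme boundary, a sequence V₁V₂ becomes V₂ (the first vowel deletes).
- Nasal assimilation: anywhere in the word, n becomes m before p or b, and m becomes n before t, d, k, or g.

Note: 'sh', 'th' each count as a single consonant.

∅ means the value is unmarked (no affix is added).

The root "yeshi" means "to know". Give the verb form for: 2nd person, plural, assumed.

evidentiality = assumed: zero marking, form stays yeshi.
number = plural: zero marking, form stays yeshi.
Attach person 2nd person -u → yeshiu.
Apply vowel deletion: yeshiu → yeshu.
Nasal assimilation: no change.

yeshu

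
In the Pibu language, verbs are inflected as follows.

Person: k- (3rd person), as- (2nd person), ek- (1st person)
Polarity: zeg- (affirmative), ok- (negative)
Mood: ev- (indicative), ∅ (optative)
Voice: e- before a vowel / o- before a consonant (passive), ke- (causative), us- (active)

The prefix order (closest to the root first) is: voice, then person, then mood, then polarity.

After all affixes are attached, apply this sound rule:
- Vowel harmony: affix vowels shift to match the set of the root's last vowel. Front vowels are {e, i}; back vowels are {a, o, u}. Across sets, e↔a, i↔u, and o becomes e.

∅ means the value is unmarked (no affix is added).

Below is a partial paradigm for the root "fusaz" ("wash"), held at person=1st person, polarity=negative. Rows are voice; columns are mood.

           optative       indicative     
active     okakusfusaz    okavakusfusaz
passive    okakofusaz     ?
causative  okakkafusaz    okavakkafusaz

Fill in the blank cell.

Attach voice passive o- (before consonant 'f') → ofusaz.
Attach person 1st person ek- → ekofusaz.
Attach mood indicative ev- → evekofusaz.
Attach polarity negative ok- → okevekofusaz.
Apply vowel harmony: okevekofusaz → okavakofusaz.

okavakofusaz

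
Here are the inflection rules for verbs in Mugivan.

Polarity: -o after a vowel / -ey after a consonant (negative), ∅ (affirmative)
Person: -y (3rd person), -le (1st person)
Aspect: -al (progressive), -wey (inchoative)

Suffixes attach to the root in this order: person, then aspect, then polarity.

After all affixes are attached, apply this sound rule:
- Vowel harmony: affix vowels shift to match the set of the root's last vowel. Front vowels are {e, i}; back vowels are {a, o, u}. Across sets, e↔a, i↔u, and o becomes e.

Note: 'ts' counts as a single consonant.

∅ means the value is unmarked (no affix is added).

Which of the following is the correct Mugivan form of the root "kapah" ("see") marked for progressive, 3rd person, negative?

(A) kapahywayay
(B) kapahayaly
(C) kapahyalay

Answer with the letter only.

C

Attach person 3rd person -y → kapahy.
Attach aspect progressive -al → kapahyal.
Attach polarity negative -ey (after consonant 'l') → kapahyaley.
Apply vowel harmony: kapahyaley → kapahyalay.
So the correct form is kapahyalay, option (C).
(A) kapahywayay is wrong: it uses inchoative instead of progressive for aspect.
(B) kapahayaly is wrong: it has the affixes in the wrong order.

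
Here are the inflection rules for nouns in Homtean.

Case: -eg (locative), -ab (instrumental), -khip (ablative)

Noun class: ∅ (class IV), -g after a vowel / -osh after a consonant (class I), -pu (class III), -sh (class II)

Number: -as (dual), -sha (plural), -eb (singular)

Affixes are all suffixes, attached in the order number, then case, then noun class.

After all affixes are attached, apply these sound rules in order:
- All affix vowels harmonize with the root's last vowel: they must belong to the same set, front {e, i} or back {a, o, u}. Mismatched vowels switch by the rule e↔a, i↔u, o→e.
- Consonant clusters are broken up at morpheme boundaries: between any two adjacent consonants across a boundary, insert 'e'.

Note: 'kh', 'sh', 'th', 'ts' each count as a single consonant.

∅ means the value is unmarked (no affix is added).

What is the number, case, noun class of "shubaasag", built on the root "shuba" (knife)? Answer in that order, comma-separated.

dual, locative, class IV

Segment: shuba-as-eg.
number: -as → dual.
case: -eg → locative.
noun class: ∅ → class IV.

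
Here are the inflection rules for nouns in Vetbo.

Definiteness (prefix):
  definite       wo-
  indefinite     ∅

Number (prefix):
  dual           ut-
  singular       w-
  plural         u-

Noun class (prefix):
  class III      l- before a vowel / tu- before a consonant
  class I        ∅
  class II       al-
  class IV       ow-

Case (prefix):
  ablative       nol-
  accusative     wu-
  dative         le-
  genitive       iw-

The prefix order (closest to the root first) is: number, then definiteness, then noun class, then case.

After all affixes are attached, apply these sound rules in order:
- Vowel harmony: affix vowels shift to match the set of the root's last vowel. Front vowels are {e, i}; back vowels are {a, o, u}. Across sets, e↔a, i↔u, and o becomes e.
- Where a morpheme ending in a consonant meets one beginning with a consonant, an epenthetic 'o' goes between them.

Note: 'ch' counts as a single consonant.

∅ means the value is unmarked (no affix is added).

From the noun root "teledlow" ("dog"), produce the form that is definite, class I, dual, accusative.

wuwoutoteledlow

Attach number dual ut- → utteledlow.
Attach definiteness definite wo- → woutteledlow.
noun class = class I: zero marking, form stays woutteledlow.
Attach case accusative wu- → wuwoutteledlow.
Vowel harmony: no change.
Apply epenthesis: wuwoutteledlow → wuwoutoteledlow.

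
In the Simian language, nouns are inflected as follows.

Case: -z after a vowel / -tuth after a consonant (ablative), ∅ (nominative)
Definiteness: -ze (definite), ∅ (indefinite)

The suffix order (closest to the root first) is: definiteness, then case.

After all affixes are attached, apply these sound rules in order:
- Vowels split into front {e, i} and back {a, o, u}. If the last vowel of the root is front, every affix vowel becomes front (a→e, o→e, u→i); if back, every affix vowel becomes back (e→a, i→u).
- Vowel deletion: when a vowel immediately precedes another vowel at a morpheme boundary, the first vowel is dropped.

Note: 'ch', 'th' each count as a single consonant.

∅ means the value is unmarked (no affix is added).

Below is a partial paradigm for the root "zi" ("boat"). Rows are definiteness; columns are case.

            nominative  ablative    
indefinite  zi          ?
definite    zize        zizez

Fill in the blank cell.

definiteness = indefinite: zero marking, form stays zi.
Attach case ablative -z (after vowel 'i') → ziz.
Vowel harmony: no change.
Vowel deletion: no change.

ziz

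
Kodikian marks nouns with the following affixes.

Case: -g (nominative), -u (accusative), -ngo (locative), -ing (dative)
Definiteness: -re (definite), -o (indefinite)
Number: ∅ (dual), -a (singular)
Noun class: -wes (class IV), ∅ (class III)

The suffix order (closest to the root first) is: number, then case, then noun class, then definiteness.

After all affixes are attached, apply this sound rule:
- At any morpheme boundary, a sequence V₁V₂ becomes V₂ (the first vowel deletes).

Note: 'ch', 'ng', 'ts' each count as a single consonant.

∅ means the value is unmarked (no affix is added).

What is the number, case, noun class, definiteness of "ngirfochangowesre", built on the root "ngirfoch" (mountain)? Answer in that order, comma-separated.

singular, locative, class IV, definite

Segment: ngirfoch-a-ngo-wes-re.
number: -a → singular.
case: -ngo → locative.
noun class: -wes → class IV.
definiteness: -re → definite.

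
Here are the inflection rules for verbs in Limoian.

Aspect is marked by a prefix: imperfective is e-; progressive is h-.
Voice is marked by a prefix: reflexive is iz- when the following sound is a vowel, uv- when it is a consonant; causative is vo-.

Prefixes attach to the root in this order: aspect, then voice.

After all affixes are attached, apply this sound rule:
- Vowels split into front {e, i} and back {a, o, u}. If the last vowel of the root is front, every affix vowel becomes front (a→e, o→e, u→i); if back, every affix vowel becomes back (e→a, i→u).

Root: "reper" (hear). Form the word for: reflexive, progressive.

ivhreper

Attach aspect progressive h- → hreper.
Attach voice reflexive uv- (before consonant 'h') → uvhreper.
Apply vowel harmony: uvhreper → ivhreper.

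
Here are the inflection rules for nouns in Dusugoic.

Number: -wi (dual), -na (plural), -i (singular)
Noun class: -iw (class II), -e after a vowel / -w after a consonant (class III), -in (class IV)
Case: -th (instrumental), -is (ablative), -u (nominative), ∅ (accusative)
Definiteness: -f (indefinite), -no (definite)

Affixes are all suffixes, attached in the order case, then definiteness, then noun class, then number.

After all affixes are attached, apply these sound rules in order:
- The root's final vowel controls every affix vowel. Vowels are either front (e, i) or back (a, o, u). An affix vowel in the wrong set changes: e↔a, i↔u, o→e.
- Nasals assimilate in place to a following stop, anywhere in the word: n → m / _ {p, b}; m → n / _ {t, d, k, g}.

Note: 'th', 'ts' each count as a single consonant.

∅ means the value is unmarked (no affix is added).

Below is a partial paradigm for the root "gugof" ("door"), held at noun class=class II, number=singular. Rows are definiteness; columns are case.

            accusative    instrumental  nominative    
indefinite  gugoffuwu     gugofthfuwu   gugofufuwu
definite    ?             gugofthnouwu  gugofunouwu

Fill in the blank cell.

case = accusative: zero marking, form stays gugof.
Attach definiteness definite -no → gugofno.
Attach noun class class II -iw → gugofnoiw.
Attach number singular -i → gugofnoiwi.
Apply vowel harmony: gugofnoiwi → gugofnouwu.
Nasal assimilation: no change.

gugofnouwu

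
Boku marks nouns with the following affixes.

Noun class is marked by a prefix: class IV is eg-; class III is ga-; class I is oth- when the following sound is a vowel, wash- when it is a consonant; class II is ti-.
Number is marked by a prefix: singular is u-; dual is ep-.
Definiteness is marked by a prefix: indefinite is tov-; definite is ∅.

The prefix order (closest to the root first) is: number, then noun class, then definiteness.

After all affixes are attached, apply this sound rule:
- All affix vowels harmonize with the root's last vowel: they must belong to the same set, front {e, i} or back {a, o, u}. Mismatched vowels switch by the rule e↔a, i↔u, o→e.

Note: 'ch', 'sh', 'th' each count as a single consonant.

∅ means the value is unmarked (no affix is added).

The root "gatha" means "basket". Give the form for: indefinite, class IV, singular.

Attach number singular u- → ugatha.
Attach noun class class IV eg- → egugatha.
Attach definiteness indefinite tov- → tovegugatha.
Apply vowel harmony: tovegugatha → tovagugatha.

tovagugatha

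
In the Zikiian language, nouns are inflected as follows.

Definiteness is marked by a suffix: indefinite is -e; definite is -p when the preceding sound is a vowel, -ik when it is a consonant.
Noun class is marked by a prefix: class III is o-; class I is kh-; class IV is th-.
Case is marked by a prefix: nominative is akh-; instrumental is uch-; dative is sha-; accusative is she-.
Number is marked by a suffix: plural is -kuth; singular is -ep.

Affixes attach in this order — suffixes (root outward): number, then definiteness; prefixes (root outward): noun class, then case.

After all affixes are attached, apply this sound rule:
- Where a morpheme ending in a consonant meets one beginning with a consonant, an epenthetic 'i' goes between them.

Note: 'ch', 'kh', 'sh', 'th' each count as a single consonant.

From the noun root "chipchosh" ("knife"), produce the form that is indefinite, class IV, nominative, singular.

Attach noun class class IV th- → thchipchosh.
Attach case nominative akh- → akhthchipchosh.
Attach number singular -ep → akhthchipchoshep.
Attach definiteness indefinite -e → akhthchipchoshepe.
Apply epenthesis: akhthchipchoshepe → akhithichipchoshepe.

akhithichipchoshepe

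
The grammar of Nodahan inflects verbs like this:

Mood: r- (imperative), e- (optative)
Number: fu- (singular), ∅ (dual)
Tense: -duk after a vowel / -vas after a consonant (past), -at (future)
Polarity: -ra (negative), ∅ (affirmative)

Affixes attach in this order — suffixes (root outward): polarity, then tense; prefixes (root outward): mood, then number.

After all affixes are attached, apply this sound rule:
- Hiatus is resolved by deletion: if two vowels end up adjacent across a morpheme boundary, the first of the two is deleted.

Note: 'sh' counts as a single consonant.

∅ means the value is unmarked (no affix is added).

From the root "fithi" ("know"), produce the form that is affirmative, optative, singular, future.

polarity = affirmative: zero marking, form stays fithi.
Attach mood optative e- → efithi.
Attach tense future -at → efithiat.
Attach number singular fu- → fuefithiat.
Apply vowel deletion: fuefithiat → fefithat.

fefithat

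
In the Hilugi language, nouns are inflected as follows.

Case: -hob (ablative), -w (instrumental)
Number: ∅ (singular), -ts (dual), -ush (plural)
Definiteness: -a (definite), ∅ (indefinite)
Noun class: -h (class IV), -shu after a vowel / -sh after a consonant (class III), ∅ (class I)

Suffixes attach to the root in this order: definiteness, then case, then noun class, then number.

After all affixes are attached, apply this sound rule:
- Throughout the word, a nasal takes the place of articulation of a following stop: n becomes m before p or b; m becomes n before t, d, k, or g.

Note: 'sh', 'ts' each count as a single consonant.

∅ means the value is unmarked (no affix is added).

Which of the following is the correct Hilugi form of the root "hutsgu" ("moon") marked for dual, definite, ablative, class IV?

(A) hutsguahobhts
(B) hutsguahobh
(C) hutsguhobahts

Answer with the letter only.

Attach definiteness definite -a → hutsgua.
Attach case ablative -hob → hutsguahob.
Attach noun class class IV -h → hutsguahobh.
Attach number dual -ts → hutsguahobhts.
Nasal assimilation: no change.
So the correct form is hutsguahobhts, option (A).
(C) hutsguhobahts is wrong: it has the affixes in the wrong order.
(B) hutsguahobh is wrong: it uses singular instead of dual for number.

A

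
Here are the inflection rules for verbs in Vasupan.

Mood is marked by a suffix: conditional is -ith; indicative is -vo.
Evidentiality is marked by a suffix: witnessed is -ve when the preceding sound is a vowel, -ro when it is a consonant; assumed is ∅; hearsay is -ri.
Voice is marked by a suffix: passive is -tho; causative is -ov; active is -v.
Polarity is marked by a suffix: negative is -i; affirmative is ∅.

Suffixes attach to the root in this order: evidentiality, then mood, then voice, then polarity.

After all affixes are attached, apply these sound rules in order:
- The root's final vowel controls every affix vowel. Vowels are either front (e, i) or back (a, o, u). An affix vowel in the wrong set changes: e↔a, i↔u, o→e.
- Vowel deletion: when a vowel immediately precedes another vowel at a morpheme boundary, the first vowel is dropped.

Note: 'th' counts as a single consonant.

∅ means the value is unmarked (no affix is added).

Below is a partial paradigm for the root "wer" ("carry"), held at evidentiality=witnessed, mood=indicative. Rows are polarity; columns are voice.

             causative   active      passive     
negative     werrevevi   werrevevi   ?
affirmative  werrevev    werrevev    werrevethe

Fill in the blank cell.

Attach evidentiality witnessed -ro (after consonant 'r') → werro.
Attach mood indicative -vo → werrovo.
Attach voice passive -tho → werrovotho.
Attach polarity negative -i → werrovothoi.
Apply vowel harmony: werrovothoi → werrevethei.
Apply vowel deletion: werrevethei → werrevethi.

werrevethi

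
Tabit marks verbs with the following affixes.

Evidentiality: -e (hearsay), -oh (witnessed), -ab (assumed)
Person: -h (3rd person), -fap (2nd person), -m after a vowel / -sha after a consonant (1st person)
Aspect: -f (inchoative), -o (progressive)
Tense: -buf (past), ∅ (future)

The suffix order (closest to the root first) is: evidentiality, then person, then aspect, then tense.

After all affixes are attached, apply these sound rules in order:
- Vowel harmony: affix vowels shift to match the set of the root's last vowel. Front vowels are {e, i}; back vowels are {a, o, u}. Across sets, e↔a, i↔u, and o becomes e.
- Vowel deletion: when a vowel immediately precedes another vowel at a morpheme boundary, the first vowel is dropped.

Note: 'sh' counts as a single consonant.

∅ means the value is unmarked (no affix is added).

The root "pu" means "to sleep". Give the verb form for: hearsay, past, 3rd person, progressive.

Attach evidentiality hearsay -e → pue.
Attach person 3rd person -h → pueh.
Attach aspect progressive -o → pueho.
Attach tense past -buf → puehobuf.
Apply vowel harmony: puehobuf → puahobuf.
Apply vowel deletion: puahobuf → pahobuf.

pahobuf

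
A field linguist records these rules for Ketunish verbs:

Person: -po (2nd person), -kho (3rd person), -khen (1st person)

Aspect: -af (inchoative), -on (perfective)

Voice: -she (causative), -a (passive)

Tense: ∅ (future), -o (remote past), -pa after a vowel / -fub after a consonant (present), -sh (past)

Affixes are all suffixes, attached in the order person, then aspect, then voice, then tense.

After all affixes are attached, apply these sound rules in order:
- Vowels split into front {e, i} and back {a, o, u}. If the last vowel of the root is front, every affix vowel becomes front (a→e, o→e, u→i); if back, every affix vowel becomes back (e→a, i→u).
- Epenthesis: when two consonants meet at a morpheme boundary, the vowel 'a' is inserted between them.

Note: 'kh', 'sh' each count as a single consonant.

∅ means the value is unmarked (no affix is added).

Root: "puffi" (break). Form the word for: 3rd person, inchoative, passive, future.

Attach person 3rd person -kho → puffikho.
Attach aspect inchoative -af → puffikhoaf.
Attach voice passive -a → puffikhoafa.
tense = future: zero marking, form stays puffikhoafa.
Apply vowel harmony: puffikhoafa → puffikheefe.
Epenthesis: no change.

puffikheefe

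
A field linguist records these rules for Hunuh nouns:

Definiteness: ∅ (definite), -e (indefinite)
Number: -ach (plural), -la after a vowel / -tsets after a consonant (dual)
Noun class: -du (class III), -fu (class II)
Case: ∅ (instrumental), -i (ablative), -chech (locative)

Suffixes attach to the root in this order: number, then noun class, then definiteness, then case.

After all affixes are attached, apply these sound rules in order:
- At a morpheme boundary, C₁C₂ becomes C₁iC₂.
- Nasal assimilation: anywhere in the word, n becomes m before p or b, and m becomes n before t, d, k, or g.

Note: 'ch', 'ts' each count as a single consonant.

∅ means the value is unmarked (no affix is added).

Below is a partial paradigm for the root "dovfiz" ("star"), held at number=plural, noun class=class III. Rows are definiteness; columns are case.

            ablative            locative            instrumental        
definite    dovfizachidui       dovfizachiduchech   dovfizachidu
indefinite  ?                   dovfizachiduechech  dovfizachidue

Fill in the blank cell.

dovfizachiduei

Attach number plural -ach → dovfizach.
Attach noun class class III -du → dovfizachdu.
Attach definiteness indefinite -e → dovfizachdue.
Attach case ablative -i → dovfizachduei.
Apply epenthesis: dovfizachduei → dovfizachiduei.
Nasal assimilation: no change.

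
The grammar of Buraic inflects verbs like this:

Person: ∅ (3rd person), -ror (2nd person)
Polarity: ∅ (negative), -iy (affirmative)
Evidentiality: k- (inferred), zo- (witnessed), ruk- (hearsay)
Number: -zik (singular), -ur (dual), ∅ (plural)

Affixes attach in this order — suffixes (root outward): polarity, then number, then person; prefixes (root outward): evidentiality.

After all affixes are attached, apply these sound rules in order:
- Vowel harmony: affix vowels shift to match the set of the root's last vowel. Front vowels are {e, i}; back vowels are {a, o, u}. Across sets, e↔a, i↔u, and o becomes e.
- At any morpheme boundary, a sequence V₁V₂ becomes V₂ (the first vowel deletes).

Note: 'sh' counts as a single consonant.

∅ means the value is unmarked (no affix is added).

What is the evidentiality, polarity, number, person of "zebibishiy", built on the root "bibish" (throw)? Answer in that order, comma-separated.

Segment: zo-bibish-iy.
evidentiality: zo- → witnessed.
polarity: -iy → affirmative.
number: ∅ → plural.
person: ∅ → 3rd person.

witnessed, affirmative, plural, 3rd person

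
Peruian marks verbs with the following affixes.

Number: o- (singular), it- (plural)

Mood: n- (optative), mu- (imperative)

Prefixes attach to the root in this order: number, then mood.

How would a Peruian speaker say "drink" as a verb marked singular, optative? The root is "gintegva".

nogintegva

Attach number singular o- → ogintegva.
Attach mood optative n- → nogintegva.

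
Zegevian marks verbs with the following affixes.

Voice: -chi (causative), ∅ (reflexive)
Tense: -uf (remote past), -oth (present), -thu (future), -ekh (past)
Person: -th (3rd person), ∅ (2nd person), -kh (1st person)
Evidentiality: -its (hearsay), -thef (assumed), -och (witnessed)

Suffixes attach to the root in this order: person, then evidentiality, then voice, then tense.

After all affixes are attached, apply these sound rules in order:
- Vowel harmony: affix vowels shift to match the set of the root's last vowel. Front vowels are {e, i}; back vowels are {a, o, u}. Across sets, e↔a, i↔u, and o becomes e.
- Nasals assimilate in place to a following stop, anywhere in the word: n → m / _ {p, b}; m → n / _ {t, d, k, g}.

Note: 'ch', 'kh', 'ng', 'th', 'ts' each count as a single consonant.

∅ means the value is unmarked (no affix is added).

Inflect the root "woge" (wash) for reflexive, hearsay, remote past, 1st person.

Attach person 1st person -kh → wogekh.
Attach evidentiality hearsay -its → wogekhits.
voice = reflexive: zero marking, form stays wogekhits.
Attach tense remote past -uf → wogekhitsuf.
Apply vowel harmony: wogekhitsuf → wogekhitsif.
Nasal assimilation: no change.

wogekhitsif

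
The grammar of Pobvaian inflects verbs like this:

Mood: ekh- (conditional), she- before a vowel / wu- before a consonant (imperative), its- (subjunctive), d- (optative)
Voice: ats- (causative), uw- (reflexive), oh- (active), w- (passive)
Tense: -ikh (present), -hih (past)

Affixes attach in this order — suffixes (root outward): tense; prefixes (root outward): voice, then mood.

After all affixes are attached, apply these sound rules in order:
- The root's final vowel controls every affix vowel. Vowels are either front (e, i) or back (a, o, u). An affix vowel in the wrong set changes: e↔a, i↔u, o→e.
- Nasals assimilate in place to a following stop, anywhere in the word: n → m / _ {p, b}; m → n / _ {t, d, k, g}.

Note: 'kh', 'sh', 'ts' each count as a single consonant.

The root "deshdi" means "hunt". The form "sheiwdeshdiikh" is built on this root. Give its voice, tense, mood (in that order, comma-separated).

Segment: she-uw-deshdi-ikh.
voice: uw- → reflexive.
tense: -ikh → present.
mood: she/wu- → imperative.

reflexive, present, imperative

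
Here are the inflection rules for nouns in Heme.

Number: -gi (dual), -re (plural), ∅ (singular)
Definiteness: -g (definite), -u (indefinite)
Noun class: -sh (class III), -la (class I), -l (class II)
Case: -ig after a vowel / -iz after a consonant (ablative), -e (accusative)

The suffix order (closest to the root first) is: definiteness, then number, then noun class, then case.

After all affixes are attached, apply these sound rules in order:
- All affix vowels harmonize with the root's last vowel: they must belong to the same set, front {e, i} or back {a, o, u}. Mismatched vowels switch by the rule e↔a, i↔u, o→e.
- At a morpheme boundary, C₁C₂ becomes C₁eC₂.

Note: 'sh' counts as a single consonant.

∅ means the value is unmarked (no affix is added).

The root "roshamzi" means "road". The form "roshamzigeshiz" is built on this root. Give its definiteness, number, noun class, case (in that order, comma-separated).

Segment: roshamzi-g-sh-iz.
definiteness: -g → definite.
number: ∅ → singular.
noun class: -sh → class III.
case: -ig/iz → ablative.

definite, singular, class III, ablative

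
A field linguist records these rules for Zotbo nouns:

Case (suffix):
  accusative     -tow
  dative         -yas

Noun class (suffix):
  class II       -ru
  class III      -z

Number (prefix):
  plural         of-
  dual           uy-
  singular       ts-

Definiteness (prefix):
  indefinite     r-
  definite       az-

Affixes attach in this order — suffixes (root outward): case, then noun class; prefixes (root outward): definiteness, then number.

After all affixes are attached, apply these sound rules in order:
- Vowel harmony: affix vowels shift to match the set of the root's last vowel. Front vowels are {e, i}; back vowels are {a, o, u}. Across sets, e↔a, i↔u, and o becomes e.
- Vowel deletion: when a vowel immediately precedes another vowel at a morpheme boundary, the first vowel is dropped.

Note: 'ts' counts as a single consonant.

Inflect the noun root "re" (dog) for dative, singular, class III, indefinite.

tsrreyesz

Attach definiteness indefinite r- → rre.
Attach case dative -yas → rreyas.
Attach number singular ts- → tsrreyas.
Attach noun class class III -z → tsrreyasz.
Apply vowel harmony: tsrreyasz → tsrreyesz.
Vowel deletion: no change.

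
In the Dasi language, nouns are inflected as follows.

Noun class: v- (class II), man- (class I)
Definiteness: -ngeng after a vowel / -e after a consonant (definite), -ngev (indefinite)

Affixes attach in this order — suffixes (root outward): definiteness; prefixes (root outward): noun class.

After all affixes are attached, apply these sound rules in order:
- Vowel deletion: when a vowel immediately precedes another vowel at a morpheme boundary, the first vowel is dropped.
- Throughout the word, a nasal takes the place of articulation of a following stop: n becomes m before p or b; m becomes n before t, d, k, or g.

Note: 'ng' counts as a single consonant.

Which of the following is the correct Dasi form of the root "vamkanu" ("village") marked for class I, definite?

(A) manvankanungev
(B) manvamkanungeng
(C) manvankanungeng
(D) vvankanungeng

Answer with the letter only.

Attach definiteness definite -ngeng (after vowel 'u') → vamkanungeng.
Attach noun class class I man- → manvamkanungeng.
Vowel deletion: no change.
Apply nasal assimilation: manvamkanungeng → manvankanungeng.
So the correct form is manvankanungeng, option (C).
(B) manvamkanungeng is wrong: it fails to apply the sound rule(s).
(A) manvankanungev is wrong: it uses indefinite instead of definite for definiteness.
(D) vvankanungeng is wrong: it uses class II instead of class I for noun class.

C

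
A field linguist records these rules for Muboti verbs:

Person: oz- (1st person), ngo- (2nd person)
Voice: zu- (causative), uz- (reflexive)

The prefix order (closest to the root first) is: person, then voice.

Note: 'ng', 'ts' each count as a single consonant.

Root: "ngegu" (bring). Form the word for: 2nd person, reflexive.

Attach person 2nd person ngo- → ngongegu.
Attach voice reflexive uz- → uzngongegu.

uzngongegu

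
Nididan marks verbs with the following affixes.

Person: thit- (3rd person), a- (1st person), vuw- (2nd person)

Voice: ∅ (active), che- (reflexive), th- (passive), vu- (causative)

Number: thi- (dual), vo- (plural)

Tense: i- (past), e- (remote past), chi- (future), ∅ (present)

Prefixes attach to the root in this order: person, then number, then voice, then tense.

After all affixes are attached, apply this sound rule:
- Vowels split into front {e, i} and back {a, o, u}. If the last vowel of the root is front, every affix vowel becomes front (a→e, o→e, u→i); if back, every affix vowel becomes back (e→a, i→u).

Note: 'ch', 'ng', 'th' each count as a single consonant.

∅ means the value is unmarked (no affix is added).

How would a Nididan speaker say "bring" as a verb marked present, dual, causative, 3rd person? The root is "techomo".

vuthuthuttechomo

Attach person 3rd person thit- → thittechomo.
Attach number dual thi- → thithittechomo.
Attach voice causative vu- → vuthithittechomo.
tense = present: zero marking, form stays vuthithittechomo.
Apply vowel harmony: vuthithittechomo → vuthuthuttechomo.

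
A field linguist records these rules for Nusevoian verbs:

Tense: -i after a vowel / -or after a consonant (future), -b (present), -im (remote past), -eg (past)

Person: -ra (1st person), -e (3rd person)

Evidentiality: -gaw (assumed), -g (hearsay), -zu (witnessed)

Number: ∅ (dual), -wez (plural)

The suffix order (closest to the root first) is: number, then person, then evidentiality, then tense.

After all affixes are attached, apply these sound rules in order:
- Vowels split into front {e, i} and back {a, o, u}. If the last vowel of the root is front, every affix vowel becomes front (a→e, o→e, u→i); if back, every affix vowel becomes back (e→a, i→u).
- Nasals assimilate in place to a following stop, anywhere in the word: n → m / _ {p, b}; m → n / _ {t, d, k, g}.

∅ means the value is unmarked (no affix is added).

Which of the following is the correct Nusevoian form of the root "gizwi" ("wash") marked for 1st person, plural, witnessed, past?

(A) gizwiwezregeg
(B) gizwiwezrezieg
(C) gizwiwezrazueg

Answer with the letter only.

Attach number plural -wez → gizwiwez.
Attach person 1st person -ra → gizwiwezra.
Attach evidentiality witnessed -zu → gizwiwezrazu.
Attach tense past -eg → gizwiwezrazueg.
Apply vowel harmony: gizwiwezrazueg → gizwiwezrezieg.
Nasal assimilation: no change.
So the correct form is gizwiwezrezieg, option (B).
(C) gizwiwezrazueg is wrong: it fails to apply the sound rule(s).
(A) gizwiwezregeg is wrong: it uses hearsay instead of witnessed for evidentiality.

B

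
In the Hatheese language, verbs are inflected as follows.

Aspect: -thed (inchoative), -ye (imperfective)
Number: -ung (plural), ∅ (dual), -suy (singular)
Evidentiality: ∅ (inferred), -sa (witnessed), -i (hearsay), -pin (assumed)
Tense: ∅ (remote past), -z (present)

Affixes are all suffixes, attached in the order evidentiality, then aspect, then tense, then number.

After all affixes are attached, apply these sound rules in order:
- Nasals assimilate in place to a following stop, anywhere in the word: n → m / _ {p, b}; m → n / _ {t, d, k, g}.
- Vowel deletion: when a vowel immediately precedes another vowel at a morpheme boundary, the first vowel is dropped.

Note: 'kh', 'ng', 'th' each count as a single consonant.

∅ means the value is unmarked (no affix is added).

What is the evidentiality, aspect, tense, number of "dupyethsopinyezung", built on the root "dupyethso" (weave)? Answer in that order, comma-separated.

Segment: dupyethso-pin-ye-z-ung.
evidentiality: -pin → assumed.
aspect: -ye → imperfective.
tense: -z → present.
number: -ung → plural.

assumed, imperfective, present, plural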